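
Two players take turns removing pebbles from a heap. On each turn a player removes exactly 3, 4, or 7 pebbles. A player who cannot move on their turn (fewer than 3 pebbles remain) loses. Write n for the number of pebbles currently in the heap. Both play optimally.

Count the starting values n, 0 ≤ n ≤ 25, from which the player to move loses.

9

Compute win/loss labels from the base case upward. A position with no move is L. Any other position is W if it can reach an L in one move, else L.
n=0: no move → L
n=1: no move → L
n=2: no move → L
n=3: →0(L), so W
n=4: →1(L), so W
n=5: →2(L), so W
n=6: →2(L), so W
n=7: →0(L), so W
n=8: →1(L), so W
n=9: →2(L), so W
n=10: →7(W), 6(W), 3(W) — all W, so L
n=11: →8(W), 7(W), 4(W) — all W, so L
n=12: →9(W), 8(W), 5(W) — all W, so L
n=13: →10(L), so W
n=14: →11(L), so W
n=15: →12(L), so W
n=16: →12(L), so W
n=17: →10(L), so W
n=18: →11(L), so W
n=19: →12(L), so W
n=20: →17(W), 16(W), 13(W) — all W, so L
n=21: →18(W), 17(W), 14(W) — all W, so L
n=22: →19(W), 18(W), 15(W) — all W, so L
n=23: →20(L), so W
n=24: →21(L), so W
n=25: →22(L), so W
L entries with 0 ≤ n ≤ 25: n = 0, 1, 2, 10, 11, 12, 20, 21, 22; that makes 9.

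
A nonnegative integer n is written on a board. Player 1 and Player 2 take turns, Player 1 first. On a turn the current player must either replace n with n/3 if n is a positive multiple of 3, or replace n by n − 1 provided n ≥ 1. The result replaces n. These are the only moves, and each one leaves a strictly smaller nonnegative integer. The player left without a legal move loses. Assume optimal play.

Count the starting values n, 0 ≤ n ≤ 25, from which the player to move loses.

Positions with no move are L. A position that does have a move is losing for the player to move precisely when every available move leads to a winning position for the opponent. Fill in the labels:
n=0: no move → L
n=1: reaches L-position 0 → W
n=2: only reaches 1(W), which is W → L
n=3: reaches L-position 2 → W
n=4: only reaches 3(W), which is W → L
n=5: reaches L-position 4 → W
n=6: reaches L-position 2 → W
n=7: only reaches 6(W), which is W → L
n=8: reaches L-position 7 → W
n=9: only reaches 3(W), 8(W), all W → L
n=10: reaches L-position 9 → W
n=11: only reaches 10(W), which is W → L
n=12: reaches L-position 4 → W
n=13: only reaches 12(W), which is W → L
n=14: reaches L-position 13 → W
n=15: only reaches 5(W), 14(W), all W → L
n=16: reaches L-position 15 → W
n=17: only reaches 16(W), which is W → L
n=18: reaches L-position 17 → W
n=19: only reaches 18(W), which is W → L
n=20: reaches L-position 19 → W
n=21: reaches L-position 7 → W
n=22: only reaches 21(W), which is W → L
n=23: reaches L-position 22 → W
n=24: only reaches 8(W), 23(W), all W → L
n=25: reaches L-position 24 → W
L entries with 0 ≤ n ≤ 25: n = 0, 2, 4, 7, 9, 11, 13, 15, 17, 19, 22, 24; that makes 12.

12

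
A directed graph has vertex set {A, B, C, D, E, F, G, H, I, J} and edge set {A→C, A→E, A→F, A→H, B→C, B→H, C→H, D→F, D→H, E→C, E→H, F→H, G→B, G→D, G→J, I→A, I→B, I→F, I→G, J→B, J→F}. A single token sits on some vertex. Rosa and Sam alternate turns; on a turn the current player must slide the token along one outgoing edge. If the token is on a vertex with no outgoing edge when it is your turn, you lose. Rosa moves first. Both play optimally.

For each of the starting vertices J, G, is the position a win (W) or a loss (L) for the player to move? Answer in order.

J: L, G: W

Label each position W (a win for the player to move) or L (a loss). A position with no legal move is L; any other position is W exactly when some move reaches an L, and L when every move reaches a W.
Every edge goes from a vertex to one that appears earlier in the order H, F, C, B, J, D, G, E, A, I, so processing vertices in that order labels each vertex after all of its successors.
H: no outgoing edge → L
F: reaches L-position H → W
C: reaches L-position H → W
B: reaches L-position H → W
J: only reaches B(W), F(W), all W → L
D: reaches L-position H → W
G: reaches L-position J → W
E: reaches L-position H → W
A: reaches L-position H → W
I: only reaches A(W), G(W), B(W), F(W), all W → L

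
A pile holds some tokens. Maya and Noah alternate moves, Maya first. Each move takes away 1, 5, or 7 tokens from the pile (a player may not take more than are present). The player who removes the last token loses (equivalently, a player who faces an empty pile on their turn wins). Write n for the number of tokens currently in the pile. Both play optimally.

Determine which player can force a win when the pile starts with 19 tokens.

Noah wins.

Classify positions by backward induction: terminal positions (no move available) are W. From any other position, the mover wins iff some move reaches an L.
n=0: no move; the opponent has just taken the last token and therefore loses → W
n=1: only reaches 0(W), which is W → L
n=2: reaches L-position 1 → W
n=3: only reaches 2(W), which is W → L
n=4: reaches L-position 3 → W
n=5: only reaches 4(W), 0(W), all W → L
n=6: reaches L-position 5 → W
n=7: only reaches 6(W), 2(W), 0(W), all W → L
n=8: reaches L-position 7 → W
n=9: only reaches 8(W), 4(W), 2(W), all W → L
n=10: reaches L-position 9 → W
n=11: only reaches 10(W), 6(W), 4(W), all W → L
n=12: reaches L-position 11 → W
n=13: only reaches 12(W), 8(W), 6(W), all W → L
n=14: reaches L-position 13 → W
n=15: only reaches 14(W), 10(W), 8(W), all W → L
n=16: reaches L-position 15 → W
n=17: only reaches 16(W), 12(W), 10(W), all W → L
n=18: reaches L-position 17 → W
n=19: only reaches 18(W), 14(W), 12(W), all W → L
The starting position 19 is L: whatever Maya does, the opponent receives a W position.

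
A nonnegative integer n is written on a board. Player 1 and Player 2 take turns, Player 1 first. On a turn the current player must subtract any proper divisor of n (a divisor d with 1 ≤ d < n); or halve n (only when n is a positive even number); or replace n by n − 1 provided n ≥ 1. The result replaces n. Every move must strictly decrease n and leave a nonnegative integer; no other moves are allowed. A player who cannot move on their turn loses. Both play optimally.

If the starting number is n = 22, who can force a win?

Compute win/loss labels from the base case upward. A position with no move is L. Any other position is W if it can reach an L in one move, else L.
n=0: no move → L
n=1: W (go to 0, an L position)
n=2: L (sole option 1(W) is W)
n=3: W (go to 2, an L position)
n=4: W (go to 2, an L position)
n=5: L (sole option 4(W) is W)
n=6: W (go to 5, an L position)
n=7: L (sole option 6(W) is W)
n=8: W (go to 7, an L position)
n=9: L (options 6(W), 8(W) are all W)
n=10: W (go to 5, an L position)
n=11: L (sole option 10(W) is W)
n=12: W (go to 9, an L position)
n=13: L (sole option 12(W) is W)
n=14: W (go to 7, an L position)
n=15: L (options 10(W), 12(W), 14(W) are all W)
n=16: W (go to 15, an L position)
n=17: L (sole option 16(W) is W)
n=18: W (go to 9, an L position)
n=19: L (sole option 18(W) is W)
n=20: W (go to 15, an L position)
n=21: L (options 14(W), 18(W), 20(W) are all W)
n=22: W (go to 11, an L position)
The starting position 22 is W: Player 1 should move to 11, handing over an L position.

Player 1 wins.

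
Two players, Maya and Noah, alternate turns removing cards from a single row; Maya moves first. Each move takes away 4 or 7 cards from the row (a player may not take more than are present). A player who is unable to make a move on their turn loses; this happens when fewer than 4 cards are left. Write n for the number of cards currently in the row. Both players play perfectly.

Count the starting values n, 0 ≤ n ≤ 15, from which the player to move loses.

Compute win/loss labels from the base case upward. A position with no move is L. Any other position is W if it can reach an L in one move, else L.
n=0: no move → L
n=1: no move → L
n=2: no move → L
n=3: no move → L
n=4: →0(L), so W
n=5: →1(L), so W
n=6: →2(L), so W
n=7: →3(L), so W
n=8: →1(L), so W
n=9: →2(L), so W
n=10: →3(L), so W
n=11: →7(W), 4(W) — all W, so L
n=12: →8(W), 5(W) — all W, so L
n=13: →9(W), 6(W) — all W, so L
n=14: →10(W), 7(W) — all W, so L
n=15: →11(L), so W
L entries with 0 ≤ n ≤ 15: n = 0, 1, 2, 3, 11, 12, 13, 14; that makes 8.

8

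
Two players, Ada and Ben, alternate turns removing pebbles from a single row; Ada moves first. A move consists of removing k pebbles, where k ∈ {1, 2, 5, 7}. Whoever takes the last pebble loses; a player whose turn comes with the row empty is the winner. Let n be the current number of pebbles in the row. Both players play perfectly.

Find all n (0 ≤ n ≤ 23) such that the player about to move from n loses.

Label each position W (a win for the player to move) or L (a loss). A position with no legal move is W; any other position is W exactly when some move reaches an L, and L when every move reaches a W.
n=0: no move; the opponent has just taken the last pebble and therefore loses → W
n=1: →0(W) only, which is W, so L
n=2: →1(L), so W
n=3: →1(L), so W
n=4: →3(W), 2(W) — all W, so L
n=5: →4(L), so W
n=6: →4(L), so W
n=7: →6(W), 5(W), 2(W), 0(W) — all W, so L
n=8: →7(L), so W
n=9: →7(L), so W
n=10: →9(W), 8(W), 5(W), 3(W) — all W, so L
n=11: →10(L), so W
n=12: →10(L), so W
n=13: →12(W), 11(W), 8(W), 6(W) — all W, so L
n=14: →13(L), so W
n=15: →13(L), so W
n=16: →15(W), 14(W), 11(W), 9(W) — all W, so L
n=17: →16(L), so W
n=18: →16(L), so W
n=19: →18(W), 17(W), 14(W), 12(W) — all W, so L
n=20: →19(L), so W
n=21: →19(L), so W
n=22: →21(W), 20(W), 17(W), 15(W) — all W, so L
n=23: →22(L), so W
The losing starting values of n are exactly the entries labelled L in this table (8 of them).

1, 4, 7, 10, 13, 16, 19, 22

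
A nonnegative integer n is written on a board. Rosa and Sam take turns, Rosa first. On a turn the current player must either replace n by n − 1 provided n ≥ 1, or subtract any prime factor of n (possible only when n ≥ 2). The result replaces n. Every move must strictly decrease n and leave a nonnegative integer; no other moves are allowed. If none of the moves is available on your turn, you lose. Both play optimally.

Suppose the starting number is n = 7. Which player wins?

Work bottom-up. With no move the player to move loses. Otherwise the position is W if at least one move leads to an L position for the opponent, and L if every move leads to a W.
n=0: no move → L
n=1: →0(L), so W
n=2: →0(L), so W
n=3: →0(L), so W
n=4: →2(W), 3(W) — all W, so L
n=5: →0(L), so W
n=6: →4(L), so W
n=7: →0(L), so W
From 7 Rosa can move to 0, reaching an L position.

Rosa wins.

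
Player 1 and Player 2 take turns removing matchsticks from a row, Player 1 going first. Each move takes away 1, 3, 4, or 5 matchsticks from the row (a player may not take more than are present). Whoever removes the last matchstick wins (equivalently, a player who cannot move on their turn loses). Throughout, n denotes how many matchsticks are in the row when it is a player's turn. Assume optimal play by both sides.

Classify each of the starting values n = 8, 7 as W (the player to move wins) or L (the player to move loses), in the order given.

Work bottom-up. With no move the player to move loses. Otherwise the position is W if at least one move leads to an L position for the opponent, and L if every move leads to a W.
n=0: no move → L
n=1: →0(L), so W
n=2: →1(W) only, which is W, so L
n=3: →2(L), so W
n=4: →0(L), so W
n=5: →2(L), so W
n=6: →2(L), so W
n=7: →2(L), so W
n=8: →7(W), 5(W), 4(W), 3(W) — all W, so L

8: L, 7: W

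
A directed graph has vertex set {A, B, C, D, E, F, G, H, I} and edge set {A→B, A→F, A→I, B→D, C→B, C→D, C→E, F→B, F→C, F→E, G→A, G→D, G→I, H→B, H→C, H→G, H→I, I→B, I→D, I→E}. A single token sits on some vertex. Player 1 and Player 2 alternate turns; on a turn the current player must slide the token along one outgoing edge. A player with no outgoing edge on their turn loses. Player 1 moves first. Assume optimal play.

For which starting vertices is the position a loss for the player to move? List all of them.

Work bottom-up. With no move the player to move loses. Otherwise the position is W if at least one move leads to an L position for the opponent, and L if every move leads to a W.
Every edge goes from a vertex to one that appears earlier in the order D, E, B, I, C, F, A, G, H, so processing vertices in that order labels each vertex after all of its successors.
D: no outgoing edge → L
E: no outgoing edge → L
B: →D(L), so W
I: →E(L), so W
C: →E(L), so W
F: →E(L), so W
A: →F(W), I(W), B(W) — all W, so L
G: →A(L), so W
H: →G(W), C(W), I(W), B(W) — all W, so L
Reading off the rows marked L gives the requested list; there are 4 such vertices.

A, D, E, H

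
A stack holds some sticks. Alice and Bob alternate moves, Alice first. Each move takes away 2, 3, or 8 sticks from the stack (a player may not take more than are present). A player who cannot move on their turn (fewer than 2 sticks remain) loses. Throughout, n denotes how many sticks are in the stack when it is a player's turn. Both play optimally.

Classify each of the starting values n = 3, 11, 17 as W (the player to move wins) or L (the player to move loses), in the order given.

Build the W/L table. Terminal = L. A non-terminal position is W if it has a move to some L; otherwise it is L.
n=0: no move → L
n=1: no move → L
n=2: W (go to 0, an L position)
n=3: W (go to 1, an L position)
n=4: W (go to 1, an L position)
n=5: L (options 3(W), 2(W) are all W)
n=6: L (options 4(W), 3(W) are all W)
n=7: W (go to 5, an L position)
n=8: W (go to 6, an L position)
n=9: W (go to 6, an L position)
n=10: L (options 8(W), 7(W), 2(W) are all W)
n=11: L (options 9(W), 8(W), 3(W) are all W)
n=12: W (go to 10, an L position)
n=13: W (go to 11, an L position)
n=14: W (go to 11, an L position)
n=15: L (options 13(W), 12(W), 7(W) are all W)
n=16: L (options 14(W), 13(W), 8(W) are all W)
n=17: W (go to 15, an L position)

3: W, 11: L, 17: W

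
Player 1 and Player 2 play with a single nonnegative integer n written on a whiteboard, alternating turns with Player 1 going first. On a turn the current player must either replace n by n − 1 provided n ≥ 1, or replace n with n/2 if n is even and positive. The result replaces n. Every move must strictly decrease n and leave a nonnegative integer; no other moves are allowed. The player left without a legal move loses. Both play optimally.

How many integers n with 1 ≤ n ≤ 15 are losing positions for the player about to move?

7

Build the W/L table. Terminal = L. A non-terminal position is W if it has a move to some L; otherwise it is L.
n=0: no move → L
n=1: →0(L), so W
n=2: →1(W) only, which is W, so L
n=3: →2(L), so W
n=4: →2(L), so W
n=5: →4(W) only, which is W, so L
n=6: →5(L), so W
n=7: →6(W) only, which is W, so L
n=8: →7(L), so W
n=9: →8(W) only, which is W, so L
n=10: →5(L), so W
n=11: →10(W) only, which is W, so L
n=12: →11(L), so W
n=13: →12(W) only, which is W, so L
n=14: →7(L), so W
n=15: →14(W) only, which is W, so L
L entries with 1 ≤ n ≤ 15 (n=0 is outside the asked range and is not counted): n = 2, 5, 7, 9, 11, 13, 15; that makes 7.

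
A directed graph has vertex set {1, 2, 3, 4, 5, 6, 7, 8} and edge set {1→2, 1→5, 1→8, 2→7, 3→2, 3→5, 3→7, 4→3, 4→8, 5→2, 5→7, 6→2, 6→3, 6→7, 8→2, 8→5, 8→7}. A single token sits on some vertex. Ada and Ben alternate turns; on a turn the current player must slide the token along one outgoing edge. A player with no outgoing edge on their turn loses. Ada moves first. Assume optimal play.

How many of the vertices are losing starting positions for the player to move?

Classify positions by backward induction: terminal positions (no move available) are L. From any other position, the mover wins iff some move reaches an L.
Every edge goes from a vertex to one that appears earlier in the order 7, 2, 5, 3, 8, 1, 6, 4, so processing vertices in that order labels each vertex after all of its successors.
7: no outgoing edge → L
2: →7(L), so W
5: →7(L), so W
3: →7(L), so W
8: →7(L), so W
1: →8(W), 5(W), 2(W) — all W, so L
6: →7(L), so W
4: →8(W), 3(W) — all W, so L
The L vertices are 1, 4, 7; that is 3 in all.

3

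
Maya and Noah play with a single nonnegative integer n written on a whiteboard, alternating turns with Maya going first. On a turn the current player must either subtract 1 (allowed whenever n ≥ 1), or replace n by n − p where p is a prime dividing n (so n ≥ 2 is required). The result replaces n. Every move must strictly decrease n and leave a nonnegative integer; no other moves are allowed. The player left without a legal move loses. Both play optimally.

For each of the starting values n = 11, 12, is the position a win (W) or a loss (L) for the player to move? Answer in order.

11: W, 12: L

Positions with no move are L. A position that does have a move is losing for the player to move precisely when every available move leads to a winning position for the opponent. Fill in the labels:
n=0: no move → L
n=1: can move to 0, which is L ⇒ W
n=2: can move to 0, which is L ⇒ W
n=3: can move to 0, which is L ⇒ W
n=4: moves to 2(W), 3(W); every one is W ⇒ L
n=5: can move to 0, which is L ⇒ W
n=6: can move to 4, which is L ⇒ W
n=7: can move to 0, which is L ⇒ W
n=8: moves to 6(W), 7(W); every one is W ⇒ L
n=9: can move to 8, which is L ⇒ W
n=10: can move to 8, which is L ⇒ W
n=11: can move to 0, which is L ⇒ W
n=12: moves to 9(W), 10(W), 11(W); every one is W ⇒ L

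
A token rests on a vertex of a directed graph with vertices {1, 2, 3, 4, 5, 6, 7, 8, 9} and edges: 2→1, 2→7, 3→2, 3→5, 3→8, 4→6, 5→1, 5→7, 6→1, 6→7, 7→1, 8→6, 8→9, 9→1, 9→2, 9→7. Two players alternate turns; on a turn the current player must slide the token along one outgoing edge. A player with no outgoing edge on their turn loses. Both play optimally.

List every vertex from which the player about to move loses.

Compute win/loss labels from the base case upward. A position with no move is L. Any other position is W if it can reach an L in one move, else L.
Every edge goes from a vertex to one that appears earlier in the order 1, 7, 2, 5, 9, 6, 4, 8, 3, so processing vertices in that order labels each vertex after all of its successors.
1: no outgoing edge → L
7: can move to 1, which is L ⇒ W
2: can move to 1, which is L ⇒ W
5: can move to 1, which is L ⇒ W
9: can move to 1, which is L ⇒ W
6: can move to 1, which is L ⇒ W
4: the only move is to 6(W), a W ⇒ L
8: moves to 6(W), 9(W); every one is W ⇒ L
3: can move to 8, which is L ⇒ W
Reading off the rows marked L gives the requested list; there are 3 such vertices.

1, 4, 8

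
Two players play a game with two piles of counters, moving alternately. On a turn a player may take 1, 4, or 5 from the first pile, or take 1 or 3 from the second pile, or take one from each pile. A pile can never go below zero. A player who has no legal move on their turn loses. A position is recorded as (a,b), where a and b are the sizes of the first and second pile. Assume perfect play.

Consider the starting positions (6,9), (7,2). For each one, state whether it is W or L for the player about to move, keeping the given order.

(6,9): L, (7,2): W

Label each position W (a win for the player to move) or L (a loss). A position with no legal move is L; any other position is W exactly when some move reaches an L, and L when every move reaches a W.
No move ever increases a pile, so every position that can arise here has a ≤ 7 and b ≤ 9; it is enough to label the cells with 0 ≤ a ≤ 7 and 0 ≤ b ≤ 9.
Every move lowers a or b (never raises either), so fill the grid row by row in increasing a, and left to right within a row: each cell's successors are then already labelled.
      b=0  b=1  b=2  b=3  b=4  b=5  b=6  b=7  b=8  b=9
a=0:    L    W    L    W    L    W    L    W    L    W
a=1:    W    W    W    W    W    W    W    W    W    W
a=2:    L    W    L    W    L    W    L    W    L    W
a=3:    W    W    W    W    W    W    W    W    W    W
a=4:    W    L    W    L    W    L    W    L    W    L
a=5:    W    W    W    W    W    W    W    W    W    W
a=6:    W    L    W    L    W    L    W    L    W    L
a=7:    W    W    W    W    W    W    W    W    W    W
Cells with no legal move (terminal, hence L): (0,0).
The remaining L cells, each justified by listing all of its moves:
(0,2): →(0,1)(W) only, which is W, so L
(0,4): →(0,3)(W), (0,1)(W) — all W, so L
(0,6): →(0,5)(W), (0,3)(W) — all W, so L
(0,8): →(0,7)(W), (0,5)(W) — all W, so L
(2,0): →(1,0)(W) only, which is W, so L
(2,2): →(1,2)(W), (2,1)(W), (1,1)(W) — all W, so L
(2,4): →(1,4)(W), (2,3)(W), (2,1)(W), (1,3)(W) — all W, so L
(2,6): →(1,6)(W), (2,5)(W), (2,3)(W), (1,5)(W) — all W, so L
(2,8): →(1,8)(W), (2,7)(W), (2,5)(W), (1,7)(W) — all W, so L
(4,1): →(3,1)(W), (0,1)(W), (4,0)(W), (3,0)(W) — all W, so L
(4,3): →(3,3)(W), (0,3)(W), (4,2)(W), (4,0)(W), (3,2)(W) — all W, so L
(4,5): →(3,5)(W), (0,5)(W), (4,4)(W), (4,2)(W), (3,4)(W) — all W, so L
(4,7): →(3,7)(W), (0,7)(W), (4,6)(W), (4,4)(W), (3,6)(W) — all W, so L
(4,9): →(3,9)(W), (0,9)(W), (4,8)(W), (4,6)(W), (3,8)(W) — all W, so L
(6,1): →(5,1)(W), (2,1)(W), (1,1)(W), (6,0)(W), (5,0)(W) — all W, so L
(6,3): →(5,3)(W), (2,3)(W), (1,3)(W), (6,2)(W), (6,0)(W), (5,2)(W) — all W, so L
(6,5): →(5,5)(W), (2,5)(W), (1,5)(W), (6,4)(W), (6,2)(W), (5,4)(W) — all W, so L
(6,7): →(5,7)(W), (2,7)(W), (1,7)(W), (6,6)(W), (6,4)(W), (5,6)(W) — all W, so L
(6,9): →(5,9)(W), (2,9)(W), (1,9)(W), (6,8)(W), (6,6)(W), (5,8)(W) — all W, so L
Every other cell has at least one move into one of the L cells above, so it is W.
(6,9): one of the L cells justified above, so L
(7,2): the move to (2,2) reaches an L cell, so W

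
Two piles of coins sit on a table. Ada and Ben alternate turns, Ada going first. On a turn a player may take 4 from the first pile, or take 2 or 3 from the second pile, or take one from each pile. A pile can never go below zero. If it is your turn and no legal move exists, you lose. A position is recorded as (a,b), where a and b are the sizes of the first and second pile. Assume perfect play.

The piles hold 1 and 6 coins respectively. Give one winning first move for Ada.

Build the W/L table. Terminal = L. A non-terminal position is W if it has a move to some L; otherwise it is L.
No move ever increases a pile, so every position that can arise here has a ≤ 1 and b ≤ 6; it is enough to label the cells with 0 ≤ a ≤ 1 and 0 ≤ b ≤ 6.
Every move lowers a or b (never raises either), so fill the grid row by row in increasing a, and left to right within a row: each cell's successors are then already labelled.
      b=0  b=1  b=2  b=3  b=4  b=5  b=6
a=0:    L    L    W    W    W    L    L
a=1:    L    W    W    W    L    L    W
Cells with no legal move (terminal, hence L): (0,0), (0,1), (1,0).
The remaining L cells, each justified by listing all of its moves:
(0,5): only reaches (0,3)(W), (0,2)(W), all W → L
(0,6): only reaches (0,4)(W), (0,3)(W), all W → L
(1,4): only reaches (1,2)(W), (1,1)(W), (0,3)(W), all W → L
(1,5): only reaches (1,3)(W), (1,2)(W), (0,4)(W), all W → L
Every other cell has at least one move into one of the L cells above, so it is W.
From (1,6), the L positions reachable in one move are: (1,4), (0,5). Any move reaching one of these is winning.

Move to (1,4).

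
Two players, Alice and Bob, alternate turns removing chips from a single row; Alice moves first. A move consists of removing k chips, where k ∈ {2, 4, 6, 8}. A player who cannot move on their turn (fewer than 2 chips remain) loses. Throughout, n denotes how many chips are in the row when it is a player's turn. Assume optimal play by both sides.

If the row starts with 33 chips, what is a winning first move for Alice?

Remove 2, leaving 31.

Classify positions by backward induction: terminal positions (no move available) are L. From any other position, the mover wins iff some move reaches an L.
n=0: no move → L
n=1: no move → L
n=2: →0(L), so W
n=3: →1(L), so W
n=4: →0(L), so W
n=5: →1(L), so W
n=6: →0(L), so W
n=7: →1(L), so W
n=8: →0(L), so W
n=9: →1(L), so W
n=10: →8(W), 6(W), 4(W), 2(W) — all W, so L
n=11: →9(W), 7(W), 5(W), 3(W) — all W, so L
n=12: →10(L), so W
n=13: →11(L), so W
n=14: →10(L), so W
n=15: →11(L), so W
n=16: →10(L), so W
n=17: →11(L), so W
n=18: →10(L), so W
n=19: →11(L), so W
n=20: →18(W), 16(W), 14(W), 12(W) — all W, so L
n=21: →19(W), 17(W), 15(W), 13(W) — all W, so L
n=22: →20(L), so W
n=23: →21(L), so W
n=24: →20(L), so W
n=25: →21(L), so W
n=26: →20(L), so W
n=27: →21(L), so W
n=28: →20(L), so W
n=29: →21(L), so W
n=30: →28(W), 26(W), 24(W), 22(W) — all W, so L
n=31: →29(W), 27(W), 25(W), 23(W) — all W, so L
n=32: →30(L), so W
n=33: →31(L), so W
From 33, the L positions reachable in one move are: 31.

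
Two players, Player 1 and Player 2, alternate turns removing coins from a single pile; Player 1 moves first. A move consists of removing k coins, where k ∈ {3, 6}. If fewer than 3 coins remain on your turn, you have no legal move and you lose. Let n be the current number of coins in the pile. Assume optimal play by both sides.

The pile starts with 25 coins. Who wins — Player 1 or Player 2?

Label each position W (a win for the player to move) or L (a loss). A position with no legal move is L; any other position is W exactly when some move reaches an L, and L when every move reaches a W.
n=0: no move → L
n=1: no move → L
n=2: no move → L
n=3: can move to 0, which is L ⇒ W
n=4: can move to 1, which is L ⇒ W
n=5: can move to 2, which is L ⇒ W
n=6: can move to 0, which is L ⇒ W
n=7: can move to 1, which is L ⇒ W
n=8: can move to 2, which is L ⇒ W
n=9: moves to 6(W), 3(W); every one is W ⇒ L
n=10: moves to 7(W), 4(W); every one is W ⇒ L
n=11: moves to 8(W), 5(W); every one is W ⇒ L
n=12: can move to 9, which is L ⇒ W
n=13: can move to 10, which is L ⇒ W
n=14: can move to 11, which is L ⇒ W
n=15: can move to 9, which is L ⇒ W
n=16: can move to 10, which is L ⇒ W
n=17: can move to 11, which is L ⇒ W
n=18: moves to 15(W), 12(W); every one is W ⇒ L
n=19: moves to 16(W), 13(W); every one is W ⇒ L
n=20: moves to 17(W), 14(W); every one is W ⇒ L
n=21: can move to 18, which is L ⇒ W
n=22: can move to 19, which is L ⇒ W
n=23: can move to 20, which is L ⇒ W
n=24: can move to 18, which is L ⇒ W
n=25: can move to 19, which is L ⇒ W
From 25 Player 1 can remove 6, leaving 19, reaching an L position.

Player 1 wins.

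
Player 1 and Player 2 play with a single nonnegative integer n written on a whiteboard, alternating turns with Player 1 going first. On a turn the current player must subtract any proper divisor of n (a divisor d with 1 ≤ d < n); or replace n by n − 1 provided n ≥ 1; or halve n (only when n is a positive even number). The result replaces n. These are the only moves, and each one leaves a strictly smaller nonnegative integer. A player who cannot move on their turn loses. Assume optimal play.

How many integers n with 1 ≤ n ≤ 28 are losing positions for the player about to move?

13

Label each position W (a win for the player to move) or L (a loss). A position with no legal move is L; any other position is W exactly when some move reaches an L, and L when every move reaches a W.
n=0: no move → L
n=1: →0(L), so W
n=2: →1(W) only, which is W, so L
n=3: →2(L), so W
n=4: →2(L), so W
n=5: →4(W) only, which is W, so L
n=6: →5(L), so W
n=7: →6(W) only, which is W, so L
n=8: →7(L), so W
n=9: →6(W), 8(W) — all W, so L
n=10: →5(L), so W
n=11: →10(W) only, which is W, so L
n=12: →9(L), so W
n=13: →12(W) only, which is W, so L
n=14: →7(L), so W
n=15: →10(W), 12(W), 14(W) — all W, so L
n=16: →15(L), so W
n=17: →16(W) only, which is W, so L
n=18: →9(L), so W
n=19: →18(W) only, which is W, so L
n=20: →15(L), so W
n=21: →14(W), 18(W), 20(W) — all W, so L
n=22: →11(L), so W
n=23: →22(W) only, which is W, so L
n=24: →21(L), so W
n=25: →20(W), 24(W) — all W, so L
n=26: →13(L), so W
n=27: →18(W), 24(W), 26(W) — all W, so L
n=28: →21(L), so W
L entries with 1 ≤ n ≤ 28 (n=0 is outside the asked range and is not counted): n = 2, 5, 7, 9, 11, 13, 15, 17, 19, 21, 23, 25, 27; that makes 13.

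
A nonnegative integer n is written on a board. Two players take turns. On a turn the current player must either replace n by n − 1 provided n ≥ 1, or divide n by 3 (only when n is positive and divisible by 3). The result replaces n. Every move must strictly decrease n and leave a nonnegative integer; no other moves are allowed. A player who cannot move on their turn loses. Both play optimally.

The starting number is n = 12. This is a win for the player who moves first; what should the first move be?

Move to 4.

Use the standard recursion: the mover loses at a terminal position; elsewhere, the mover wins exactly when some move hands the opponent an L position.
n=0: no move → L
n=1: W (go to 0, an L position)
n=2: L (sole option 1(W) is W)
n=3: W (go to 2, an L position)
n=4: L (sole option 3(W) is W)
n=5: W (go to 4, an L position)
n=6: W (go to 2, an L position)
n=7: L (sole option 6(W) is W)
n=8: W (go to 7, an L position)
n=9: L (options 3(W), 8(W) are all W)
n=10: W (go to 9, an L position)
n=11: L (sole option 10(W) is W)
n=12: W (go to 4, an L position)
From 12, the L positions reachable in one move are: 4, 11. Any move reaching one of these is winning.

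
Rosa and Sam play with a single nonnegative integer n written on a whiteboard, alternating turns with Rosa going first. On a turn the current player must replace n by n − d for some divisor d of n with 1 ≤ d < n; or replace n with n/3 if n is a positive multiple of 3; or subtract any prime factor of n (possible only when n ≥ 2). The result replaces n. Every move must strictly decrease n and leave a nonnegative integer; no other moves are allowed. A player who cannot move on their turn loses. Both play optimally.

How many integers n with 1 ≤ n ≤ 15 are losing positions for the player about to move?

Use the standard recursion: the mover loses at a terminal position; elsewhere, the mover wins exactly when some move hands the opponent an L position.
n=0: no move → L
n=1: no move → L
n=2: reaches L-position 0 → W
n=3: reaches L-position 0 → W
n=4: only reaches 2(W), 3(W), all W → L
n=5: reaches L-position 0 → W
n=6: reaches L-position 4 → W
n=7: reaches L-position 0 → W
n=8: reaches L-position 4 → W
n=9: only reaches 3(W), 6(W), 8(W), all W → L
n=10: reaches L-position 9 → W
n=11: reaches L-position 0 → W
n=12: reaches L-position 4 → W
n=13: reaches L-position 0 → W
n=14: only reaches 7(W), 12(W), 13(W), all W → L
n=15: reaches L-position 14 → W
L entries with 1 ≤ n ≤ 15 (n=0 is outside the asked range and is not counted): n = 1, 4, 9, 14; that makes 4.

4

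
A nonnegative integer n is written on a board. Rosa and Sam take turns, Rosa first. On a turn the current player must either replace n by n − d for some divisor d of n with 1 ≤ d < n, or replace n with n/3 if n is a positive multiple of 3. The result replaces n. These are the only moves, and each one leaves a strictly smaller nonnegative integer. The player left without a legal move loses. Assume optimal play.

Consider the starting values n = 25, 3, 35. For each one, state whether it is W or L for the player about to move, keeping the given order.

25: L, 3: W, 35: W

Work bottom-up. With no move the player to move loses. Otherwise the position is W if at least one move leads to an L position for the opponent, and L if every move leads to a W.
n=0: no move → L
n=1: no move → L
n=2: →1(L), so W
n=3: →1(L), so W
n=4: →2(W), 3(W) — all W, so L
n=5: →4(L), so W
n=6: →4(L), so W
n=7: →6(W) only, which is W, so L
n=8: →4(L), so W
n=9: →3(W), 6(W), 8(W) — all W, so L
n=10: →9(L), so W
n=11: →10(W) only, which is W, so L
n=12: →4(L), so W
n=13: →12(W) only, which is W, so L
n=14: →7(L), so W
n=15: →5(W), 10(W), 12(W), 14(W) — all W, so L
n=16: →15(L), so W
n=17: →16(W) only, which is W, so L
n=18: →9(L), so W
n=19: →18(W) only, which is W, so L
n=20: →15(L), so W
n=21: →7(L), so W
n=22: →11(L), so W
n=23: →22(W) only, which is W, so L
n=24: →23(L), so W
n=25: →20(W), 24(W) — all W, so L
n=26: →13(L), so W
n=27: →9(L), so W
n=28: →14(W), 21(W), 24(W), 26(W), 27(W) — all W, so L
n=29: →28(L), so W
n=30: →15(L), so W
n=31: →30(W) only, which is W, so L
n=32: →28(L), so W
n=33: →11(L), so W
n=34: →17(L), so W
n=35: →28(L), so W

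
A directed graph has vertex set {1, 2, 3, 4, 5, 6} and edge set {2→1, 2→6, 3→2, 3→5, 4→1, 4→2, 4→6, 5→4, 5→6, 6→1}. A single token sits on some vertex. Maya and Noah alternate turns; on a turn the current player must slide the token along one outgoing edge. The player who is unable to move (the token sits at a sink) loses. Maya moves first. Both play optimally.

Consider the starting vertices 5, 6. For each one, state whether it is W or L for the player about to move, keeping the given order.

5: L, 6: W

Positions with no move are L. A position that does have a move is losing for the player to move precisely when every available move leads to a winning position for the opponent. Fill in the labels:
Every edge goes from a vertex to one that appears earlier in the order 1, 6, 2, 4, 5, 3, so processing vertices in that order labels each vertex after all of its successors.
1: no outgoing edge → L
6: reaches L-position 1 → W
2: reaches L-position 1 → W
4: reaches L-position 1 → W
5: only reaches 4(W), 6(W), all W → L
3: reaches L-position 5 → W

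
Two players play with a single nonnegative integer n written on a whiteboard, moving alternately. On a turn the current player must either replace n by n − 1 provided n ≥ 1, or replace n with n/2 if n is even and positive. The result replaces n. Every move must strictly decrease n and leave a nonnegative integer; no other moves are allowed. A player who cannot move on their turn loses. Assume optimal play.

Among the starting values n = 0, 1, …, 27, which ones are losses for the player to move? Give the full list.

0, 2, 5, 7, 9, 11, 13, 15, 17, 19, 21, 23, 25, 27

Classify positions by backward induction: terminal positions (no move available) are L. From any other position, the mover wins iff some move reaches an L.
n=0: no move → L
n=1: W (go to 0, an L position)
n=2: L (sole option 1(W) is W)
n=3: W (go to 2, an L position)
n=4: W (go to 2, an L position)
n=5: L (sole option 4(W) is W)
n=6: W (go to 5, an L position)
n=7: L (sole option 6(W) is W)
n=8: W (go to 7, an L position)
n=9: L (sole option 8(W) is W)
n=10: W (go to 5, an L position)
n=11: L (sole option 10(W) is W)
n=12: W (go to 11, an L position)
n=13: L (sole option 12(W) is W)
n=14: W (go to 7, an L position)
n=15: L (sole option 14(W) is W)
n=16: W (go to 15, an L position)
n=17: L (sole option 16(W) is W)
n=18: W (go to 9, an L position)
n=19: L (sole option 18(W) is W)
n=20: W (go to 19, an L position)
n=21: L (sole option 20(W) is W)
n=22: W (go to 11, an L position)
n=23: L (sole option 22(W) is W)
n=24: W (go to 23, an L position)
n=25: L (sole option 24(W) is W)
n=26: W (go to 13, an L position)
n=27: L (sole option 26(W) is W)
The losing starting values of n are exactly the entries labelled L in this table (14 of them).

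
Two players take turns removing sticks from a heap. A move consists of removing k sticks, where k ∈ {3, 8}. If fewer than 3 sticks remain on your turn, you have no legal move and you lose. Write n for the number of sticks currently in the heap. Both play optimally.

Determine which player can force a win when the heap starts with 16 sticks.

The first player wins.

Use the standard recursion: the mover loses at a terminal position; elsewhere, the mover wins exactly when some move hands the opponent an L position.
n=0: no move → L
n=1: no move → L
n=2: no move → L
n=3: can move to 0, which is L ⇒ W
n=4: can move to 1, which is L ⇒ W
n=5: can move to 2, which is L ⇒ W
n=6: the only move is to 3(W), a W ⇒ L
n=7: the only move is to 4(W), a W ⇒ L
n=8: can move to 0, which is L ⇒ W
n=9: can move to 6, which is L ⇒ W
n=10: can move to 7, which is L ⇒ W
n=11: moves to 8(W), 3(W); every one is W ⇒ L
n=12: moves to 9(W), 4(W); every one is W ⇒ L
n=13: moves to 10(W), 5(W); every one is W ⇒ L
n=14: can move to 11, which is L ⇒ W
n=15: can move to 12, which is L ⇒ W
n=16: can move to 13, which is L ⇒ W
From 16 the player to move can remove 3, leaving 13, reaching an L position.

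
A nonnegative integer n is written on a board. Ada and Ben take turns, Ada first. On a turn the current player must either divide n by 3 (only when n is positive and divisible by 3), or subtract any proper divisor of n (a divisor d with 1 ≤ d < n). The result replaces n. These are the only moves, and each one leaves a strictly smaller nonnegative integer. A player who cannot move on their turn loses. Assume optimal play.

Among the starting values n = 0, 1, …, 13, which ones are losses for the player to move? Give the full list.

0, 1, 4, 7, 9, 11, 13

Compute win/loss labels from the base case upward. A position with no move is L. Any other position is W if it can reach an L in one move, else L.
n=0: no move → L
n=1: no move → L
n=2: can move to 1, which is L ⇒ W
n=3: can move to 1, which is L ⇒ W
n=4: moves to 2(W), 3(W); every one is W ⇒ L
n=5: can move to 4, which is L ⇒ W
n=6: can move to 4, which is L ⇒ W
n=7: the only move is to 6(W), a W ⇒ L
n=8: can move to 4, which is L ⇒ W
n=9: moves to 3(W), 6(W), 8(W); every one is W ⇒ L
n=10: can move to 9, which is L ⇒ W
n=11: the only move is to 10(W), a W ⇒ L
n=12: can move to 4, which is L ⇒ W
n=13: the only move is to 12(W), a W ⇒ L
The losing starting values of n are exactly the entries labelled L in this table (7 of them).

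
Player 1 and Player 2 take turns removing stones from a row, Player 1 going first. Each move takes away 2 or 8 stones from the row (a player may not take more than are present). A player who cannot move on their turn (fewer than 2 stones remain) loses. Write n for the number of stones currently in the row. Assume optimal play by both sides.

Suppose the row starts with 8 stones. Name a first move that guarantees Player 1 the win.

Work bottom-up. With no move the player to move loses. Otherwise the position is W if at least one move leads to an L position for the opponent, and L if every move leads to a W.
n=0: no move → L
n=1: no move → L
n=2: →0(L), so W
n=3: →1(L), so W
n=4: →2(W) only, which is W, so L
n=5: →3(W) only, which is W, so L
n=6: →4(L), so W
n=7: →5(L), so W
n=8: →0(L), so W
From 8, the L positions reachable in one move are: 0.

Remove 8, leaving 0.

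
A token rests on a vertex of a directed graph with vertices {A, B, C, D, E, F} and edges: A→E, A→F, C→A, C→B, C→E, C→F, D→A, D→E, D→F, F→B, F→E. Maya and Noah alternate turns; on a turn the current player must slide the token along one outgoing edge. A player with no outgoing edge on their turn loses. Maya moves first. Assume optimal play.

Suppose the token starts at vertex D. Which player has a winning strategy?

Maya wins.

Compute win/loss labels from the base case upward. A position with no move is L. Any other position is W if it can reach an L in one move, else L.
Every edge goes from a vertex to one that appears earlier in the order B, E, F, A, D, C, so processing vertices in that order labels each vertex after all of its successors.
B: no outgoing edge → L
E: no outgoing edge → L
F: W (go to E, an L position)
A: W (go to E, an L position)
D: W (go to E, an L position)
C: W (go to E, an L position)
From D Maya can move to E, reaching an L position.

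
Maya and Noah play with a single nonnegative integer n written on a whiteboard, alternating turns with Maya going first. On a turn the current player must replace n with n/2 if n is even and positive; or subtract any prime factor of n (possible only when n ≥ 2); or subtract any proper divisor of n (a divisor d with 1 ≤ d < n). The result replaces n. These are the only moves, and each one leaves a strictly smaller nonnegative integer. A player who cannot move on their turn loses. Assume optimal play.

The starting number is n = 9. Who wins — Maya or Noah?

Noah wins.

Compute win/loss labels from the base case upward. A position with no move is L. Any other position is W if it can reach an L in one move, else L.
n=0: no move → L
n=1: no move → L
n=2: can move to 0, which is L ⇒ W
n=3: can move to 0, which is L ⇒ W
n=4: moves to 2(W), 3(W); every one is W ⇒ L
n=5: can move to 0, which is L ⇒ W
n=6: can move to 4, which is L ⇒ W
n=7: can move to 0, which is L ⇒ W
n=8: can move to 4, which is L ⇒ W
n=9: moves to 6(W), 8(W); every one is W ⇒ L
Every move from 9 reaches a W position, so the mover loses.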